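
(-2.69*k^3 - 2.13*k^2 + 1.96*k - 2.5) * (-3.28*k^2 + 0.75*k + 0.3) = 8.8232*k^5 + 4.9689*k^4 - 8.8333*k^3 + 9.031*k^2 - 1.287*k - 0.75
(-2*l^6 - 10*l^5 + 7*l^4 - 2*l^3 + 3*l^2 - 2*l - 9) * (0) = 0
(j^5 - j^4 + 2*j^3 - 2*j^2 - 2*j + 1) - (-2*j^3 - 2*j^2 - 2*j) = j^5 - j^4 + 4*j^3 + 1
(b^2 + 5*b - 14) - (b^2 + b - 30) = 4*b + 16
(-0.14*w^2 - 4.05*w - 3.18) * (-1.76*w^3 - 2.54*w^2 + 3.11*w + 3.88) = 0.2464*w^5 + 7.4836*w^4 + 15.4484*w^3 - 5.0615*w^2 - 25.6038*w - 12.3384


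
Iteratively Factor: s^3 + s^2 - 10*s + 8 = (s + 4)*(s^2 - 3*s + 2) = (s - 2)*(s + 4)*(s - 1)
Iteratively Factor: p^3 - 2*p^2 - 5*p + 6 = (p - 1)*(p^2 - p - 6) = (p - 1)*(p + 2)*(p - 3)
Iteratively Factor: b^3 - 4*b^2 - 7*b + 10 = (b - 5)*(b^2 + b - 2) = (b - 5)*(b - 1)*(b + 2)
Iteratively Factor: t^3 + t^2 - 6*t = (t)*(t^2 + t - 6) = t*(t + 3)*(t - 2)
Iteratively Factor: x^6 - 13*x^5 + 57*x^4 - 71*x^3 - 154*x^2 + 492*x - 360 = (x - 3)*(x^5 - 10*x^4 + 27*x^3 + 10*x^2 - 124*x + 120) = (x - 3)*(x + 2)*(x^4 - 12*x^3 + 51*x^2 - 92*x + 60) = (x - 3)*(x - 2)*(x + 2)*(x^3 - 10*x^2 + 31*x - 30) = (x - 3)*(x - 2)^2*(x + 2)*(x^2 - 8*x + 15) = (x - 3)^2*(x - 2)^2*(x + 2)*(x - 5)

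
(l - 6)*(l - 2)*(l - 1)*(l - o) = l^4 - l^3*o - 9*l^3 + 9*l^2*o + 20*l^2 - 20*l*o - 12*l + 12*o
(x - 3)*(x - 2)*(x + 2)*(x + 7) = x^4 + 4*x^3 - 25*x^2 - 16*x + 84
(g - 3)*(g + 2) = g^2 - g - 6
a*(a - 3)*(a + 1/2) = a^3 - 5*a^2/2 - 3*a/2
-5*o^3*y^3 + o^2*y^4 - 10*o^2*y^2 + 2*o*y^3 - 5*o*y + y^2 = y*(-5*o + y)*(o*y + 1)^2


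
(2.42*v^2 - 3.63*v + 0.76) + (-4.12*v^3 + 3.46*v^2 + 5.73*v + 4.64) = -4.12*v^3 + 5.88*v^2 + 2.1*v + 5.4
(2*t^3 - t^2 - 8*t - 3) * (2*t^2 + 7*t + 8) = 4*t^5 + 12*t^4 - 7*t^3 - 70*t^2 - 85*t - 24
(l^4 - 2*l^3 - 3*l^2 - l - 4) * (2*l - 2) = 2*l^5 - 6*l^4 - 2*l^3 + 4*l^2 - 6*l + 8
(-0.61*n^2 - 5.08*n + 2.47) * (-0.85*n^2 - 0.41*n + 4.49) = 0.5185*n^4 + 4.5681*n^3 - 2.7556*n^2 - 23.8219*n + 11.0903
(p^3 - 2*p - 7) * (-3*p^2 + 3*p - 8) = -3*p^5 + 3*p^4 - 2*p^3 + 15*p^2 - 5*p + 56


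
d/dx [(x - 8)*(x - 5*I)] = 2*x - 8 - 5*I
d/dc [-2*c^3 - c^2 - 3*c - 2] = -6*c^2 - 2*c - 3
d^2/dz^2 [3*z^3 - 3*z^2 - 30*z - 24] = 18*z - 6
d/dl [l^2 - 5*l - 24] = 2*l - 5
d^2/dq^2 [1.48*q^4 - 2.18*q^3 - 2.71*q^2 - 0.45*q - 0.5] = 17.76*q^2 - 13.08*q - 5.42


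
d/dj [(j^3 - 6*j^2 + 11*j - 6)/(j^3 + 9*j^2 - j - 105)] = 3*(5*j^2 + 22*j - 43)/(j^4 + 24*j^3 + 214*j^2 + 840*j + 1225)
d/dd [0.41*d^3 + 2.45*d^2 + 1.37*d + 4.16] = 1.23*d^2 + 4.9*d + 1.37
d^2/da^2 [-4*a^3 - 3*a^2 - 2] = -24*a - 6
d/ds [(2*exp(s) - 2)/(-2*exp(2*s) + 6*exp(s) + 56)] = (-(1 - exp(s))*(2*exp(s) - 3) - exp(2*s) + 3*exp(s) + 28)*exp(s)/(-exp(2*s) + 3*exp(s) + 28)^2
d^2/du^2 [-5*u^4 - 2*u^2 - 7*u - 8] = -60*u^2 - 4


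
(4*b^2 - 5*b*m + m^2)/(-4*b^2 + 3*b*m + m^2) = (-4*b + m)/(4*b + m)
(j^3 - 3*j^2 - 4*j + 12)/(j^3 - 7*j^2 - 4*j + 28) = (j - 3)/(j - 7)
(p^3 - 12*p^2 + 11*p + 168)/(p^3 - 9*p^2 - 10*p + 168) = (p^2 - 5*p - 24)/(p^2 - 2*p - 24)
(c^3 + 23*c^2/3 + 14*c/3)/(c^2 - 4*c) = (3*c^2 + 23*c + 14)/(3*(c - 4))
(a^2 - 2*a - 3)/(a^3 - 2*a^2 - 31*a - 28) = (a - 3)/(a^2 - 3*a - 28)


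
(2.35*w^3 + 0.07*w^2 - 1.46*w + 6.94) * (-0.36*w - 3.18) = -0.846*w^4 - 7.4982*w^3 + 0.303*w^2 + 2.1444*w - 22.0692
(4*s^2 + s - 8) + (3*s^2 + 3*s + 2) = 7*s^2 + 4*s - 6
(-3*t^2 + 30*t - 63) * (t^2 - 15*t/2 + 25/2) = -3*t^4 + 105*t^3/2 - 651*t^2/2 + 1695*t/2 - 1575/2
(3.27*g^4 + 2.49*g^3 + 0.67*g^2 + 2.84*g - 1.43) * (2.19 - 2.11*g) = -6.8997*g^5 + 1.9074*g^4 + 4.0394*g^3 - 4.5251*g^2 + 9.2369*g - 3.1317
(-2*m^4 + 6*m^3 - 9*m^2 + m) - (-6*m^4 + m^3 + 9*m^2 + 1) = 4*m^4 + 5*m^3 - 18*m^2 + m - 1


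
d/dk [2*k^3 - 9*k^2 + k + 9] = 6*k^2 - 18*k + 1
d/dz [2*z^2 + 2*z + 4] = 4*z + 2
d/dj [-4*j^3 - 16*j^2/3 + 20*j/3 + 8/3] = -12*j^2 - 32*j/3 + 20/3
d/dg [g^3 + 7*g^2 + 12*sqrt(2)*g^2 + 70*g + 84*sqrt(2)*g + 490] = 3*g^2 + 14*g + 24*sqrt(2)*g + 70 + 84*sqrt(2)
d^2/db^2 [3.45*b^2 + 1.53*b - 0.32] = 6.90000000000000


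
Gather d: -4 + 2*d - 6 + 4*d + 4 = 6*d - 6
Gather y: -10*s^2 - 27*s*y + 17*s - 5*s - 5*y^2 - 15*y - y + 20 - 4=-10*s^2 + 12*s - 5*y^2 + y*(-27*s - 16) + 16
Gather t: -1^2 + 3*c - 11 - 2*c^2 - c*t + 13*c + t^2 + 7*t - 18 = -2*c^2 + 16*c + t^2 + t*(7 - c) - 30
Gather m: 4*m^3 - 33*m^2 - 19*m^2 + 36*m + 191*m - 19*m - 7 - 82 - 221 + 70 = 4*m^3 - 52*m^2 + 208*m - 240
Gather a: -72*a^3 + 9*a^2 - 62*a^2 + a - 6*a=-72*a^3 - 53*a^2 - 5*a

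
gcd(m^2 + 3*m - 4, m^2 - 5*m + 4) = m - 1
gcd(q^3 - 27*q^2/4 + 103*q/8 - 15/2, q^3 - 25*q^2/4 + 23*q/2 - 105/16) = q^2 - 11*q/4 + 15/8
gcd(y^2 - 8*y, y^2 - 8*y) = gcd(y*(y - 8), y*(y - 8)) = y^2 - 8*y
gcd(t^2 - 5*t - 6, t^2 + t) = t + 1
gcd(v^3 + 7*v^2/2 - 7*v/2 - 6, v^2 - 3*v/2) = v - 3/2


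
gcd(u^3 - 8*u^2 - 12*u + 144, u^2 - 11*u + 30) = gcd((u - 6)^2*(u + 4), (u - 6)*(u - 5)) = u - 6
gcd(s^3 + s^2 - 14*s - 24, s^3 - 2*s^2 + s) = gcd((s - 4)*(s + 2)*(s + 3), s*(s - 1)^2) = 1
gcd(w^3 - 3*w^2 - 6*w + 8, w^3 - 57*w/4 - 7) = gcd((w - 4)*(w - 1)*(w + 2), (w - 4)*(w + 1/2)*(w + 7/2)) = w - 4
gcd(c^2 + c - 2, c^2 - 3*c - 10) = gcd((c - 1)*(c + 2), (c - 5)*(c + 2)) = c + 2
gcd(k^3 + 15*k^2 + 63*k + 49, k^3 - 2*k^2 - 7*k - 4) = k + 1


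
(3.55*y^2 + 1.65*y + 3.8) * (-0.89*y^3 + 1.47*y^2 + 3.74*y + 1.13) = -3.1595*y^5 + 3.75*y^4 + 12.3205*y^3 + 15.7685*y^2 + 16.0765*y + 4.294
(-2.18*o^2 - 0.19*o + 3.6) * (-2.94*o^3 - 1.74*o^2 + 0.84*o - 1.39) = 6.4092*o^5 + 4.3518*o^4 - 12.0846*o^3 - 3.3934*o^2 + 3.2881*o - 5.004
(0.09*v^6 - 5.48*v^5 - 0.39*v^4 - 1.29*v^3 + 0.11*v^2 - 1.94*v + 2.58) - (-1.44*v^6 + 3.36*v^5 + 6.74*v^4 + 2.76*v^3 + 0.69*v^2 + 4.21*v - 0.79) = 1.53*v^6 - 8.84*v^5 - 7.13*v^4 - 4.05*v^3 - 0.58*v^2 - 6.15*v + 3.37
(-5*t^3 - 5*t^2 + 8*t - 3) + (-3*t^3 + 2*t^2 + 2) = -8*t^3 - 3*t^2 + 8*t - 1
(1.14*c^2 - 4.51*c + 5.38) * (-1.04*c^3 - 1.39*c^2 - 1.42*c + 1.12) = -1.1856*c^5 + 3.1058*c^4 - 0.945100000000001*c^3 + 0.2028*c^2 - 12.6908*c + 6.0256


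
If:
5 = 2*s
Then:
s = 5/2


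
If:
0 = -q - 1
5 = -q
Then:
No Solution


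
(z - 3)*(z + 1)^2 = z^3 - z^2 - 5*z - 3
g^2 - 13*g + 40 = (g - 8)*(g - 5)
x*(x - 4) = x^2 - 4*x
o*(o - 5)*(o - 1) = o^3 - 6*o^2 + 5*o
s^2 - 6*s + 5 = (s - 5)*(s - 1)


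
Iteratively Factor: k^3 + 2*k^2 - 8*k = (k - 2)*(k^2 + 4*k) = (k - 2)*(k + 4)*(k)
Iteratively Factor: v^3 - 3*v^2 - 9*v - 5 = (v + 1)*(v^2 - 4*v - 5) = (v + 1)^2*(v - 5)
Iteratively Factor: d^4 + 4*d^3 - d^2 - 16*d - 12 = (d - 2)*(d^3 + 6*d^2 + 11*d + 6) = (d - 2)*(d + 1)*(d^2 + 5*d + 6) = (d - 2)*(d + 1)*(d + 3)*(d + 2)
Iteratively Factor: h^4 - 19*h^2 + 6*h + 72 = (h + 2)*(h^3 - 2*h^2 - 15*h + 36) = (h + 2)*(h + 4)*(h^2 - 6*h + 9) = (h - 3)*(h + 2)*(h + 4)*(h - 3)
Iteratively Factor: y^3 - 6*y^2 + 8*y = (y)*(y^2 - 6*y + 8) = y*(y - 4)*(y - 2)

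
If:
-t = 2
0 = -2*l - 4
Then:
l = -2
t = -2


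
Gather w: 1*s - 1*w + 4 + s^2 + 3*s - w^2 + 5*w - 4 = s^2 + 4*s - w^2 + 4*w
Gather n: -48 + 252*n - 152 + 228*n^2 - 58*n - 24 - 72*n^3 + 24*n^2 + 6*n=-72*n^3 + 252*n^2 + 200*n - 224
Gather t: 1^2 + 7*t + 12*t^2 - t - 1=12*t^2 + 6*t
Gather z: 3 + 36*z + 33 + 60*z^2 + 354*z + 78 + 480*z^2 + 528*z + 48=540*z^2 + 918*z + 162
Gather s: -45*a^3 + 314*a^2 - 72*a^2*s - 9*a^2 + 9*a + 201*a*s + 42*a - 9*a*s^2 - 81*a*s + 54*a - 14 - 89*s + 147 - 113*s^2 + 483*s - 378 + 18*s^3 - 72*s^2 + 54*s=-45*a^3 + 305*a^2 + 105*a + 18*s^3 + s^2*(-9*a - 185) + s*(-72*a^2 + 120*a + 448) - 245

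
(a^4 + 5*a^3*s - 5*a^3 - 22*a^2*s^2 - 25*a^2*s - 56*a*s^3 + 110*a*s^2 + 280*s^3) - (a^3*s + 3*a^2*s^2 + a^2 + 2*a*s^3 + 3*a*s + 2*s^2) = a^4 + 4*a^3*s - 5*a^3 - 25*a^2*s^2 - 25*a^2*s - a^2 - 58*a*s^3 + 110*a*s^2 - 3*a*s + 280*s^3 - 2*s^2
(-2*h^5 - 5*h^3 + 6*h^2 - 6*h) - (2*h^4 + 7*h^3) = -2*h^5 - 2*h^4 - 12*h^3 + 6*h^2 - 6*h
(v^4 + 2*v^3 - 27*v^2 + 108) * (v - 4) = v^5 - 2*v^4 - 35*v^3 + 108*v^2 + 108*v - 432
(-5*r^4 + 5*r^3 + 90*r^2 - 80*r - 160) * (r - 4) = -5*r^5 + 25*r^4 + 70*r^3 - 440*r^2 + 160*r + 640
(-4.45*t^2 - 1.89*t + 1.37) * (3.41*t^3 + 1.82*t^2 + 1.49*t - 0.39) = -15.1745*t^5 - 14.5439*t^4 - 5.3986*t^3 + 1.4128*t^2 + 2.7784*t - 0.5343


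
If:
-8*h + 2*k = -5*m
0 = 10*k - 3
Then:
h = 5*m/8 + 3/40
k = 3/10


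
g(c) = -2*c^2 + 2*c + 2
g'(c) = 2 - 4*c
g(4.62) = -31.45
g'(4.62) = -16.48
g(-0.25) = 1.38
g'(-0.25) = 3.00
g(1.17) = 1.60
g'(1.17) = -2.68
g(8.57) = -127.75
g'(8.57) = -32.28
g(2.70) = -7.18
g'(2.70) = -8.80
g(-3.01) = -22.14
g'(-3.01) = 14.04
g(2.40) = -4.72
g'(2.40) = -7.60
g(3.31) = -13.29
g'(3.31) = -11.24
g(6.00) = -58.00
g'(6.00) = -22.00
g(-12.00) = -310.00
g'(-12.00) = 50.00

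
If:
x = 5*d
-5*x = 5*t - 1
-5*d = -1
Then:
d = 1/5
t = -4/5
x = 1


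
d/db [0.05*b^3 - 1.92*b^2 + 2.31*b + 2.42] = 0.15*b^2 - 3.84*b + 2.31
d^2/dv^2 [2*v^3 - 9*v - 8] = 12*v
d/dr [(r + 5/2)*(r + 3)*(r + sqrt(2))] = 3*r^2 + 2*sqrt(2)*r + 11*r + 15/2 + 11*sqrt(2)/2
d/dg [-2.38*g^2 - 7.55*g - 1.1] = -4.76*g - 7.55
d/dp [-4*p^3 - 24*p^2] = 12*p*(-p - 4)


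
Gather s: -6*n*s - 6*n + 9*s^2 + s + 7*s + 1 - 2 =-6*n + 9*s^2 + s*(8 - 6*n) - 1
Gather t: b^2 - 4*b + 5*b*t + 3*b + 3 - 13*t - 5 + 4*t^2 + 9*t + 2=b^2 - b + 4*t^2 + t*(5*b - 4)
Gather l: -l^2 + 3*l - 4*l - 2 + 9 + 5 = -l^2 - l + 12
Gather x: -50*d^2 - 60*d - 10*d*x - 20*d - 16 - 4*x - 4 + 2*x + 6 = -50*d^2 - 80*d + x*(-10*d - 2) - 14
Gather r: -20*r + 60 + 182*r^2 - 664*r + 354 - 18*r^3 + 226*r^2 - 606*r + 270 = -18*r^3 + 408*r^2 - 1290*r + 684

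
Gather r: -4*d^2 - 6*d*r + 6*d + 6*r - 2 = -4*d^2 + 6*d + r*(6 - 6*d) - 2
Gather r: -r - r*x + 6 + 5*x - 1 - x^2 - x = r*(-x - 1) - x^2 + 4*x + 5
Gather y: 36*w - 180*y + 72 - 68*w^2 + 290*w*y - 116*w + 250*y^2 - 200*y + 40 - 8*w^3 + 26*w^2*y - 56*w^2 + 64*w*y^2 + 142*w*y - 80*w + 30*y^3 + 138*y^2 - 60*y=-8*w^3 - 124*w^2 - 160*w + 30*y^3 + y^2*(64*w + 388) + y*(26*w^2 + 432*w - 440) + 112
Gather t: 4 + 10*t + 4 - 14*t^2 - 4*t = -14*t^2 + 6*t + 8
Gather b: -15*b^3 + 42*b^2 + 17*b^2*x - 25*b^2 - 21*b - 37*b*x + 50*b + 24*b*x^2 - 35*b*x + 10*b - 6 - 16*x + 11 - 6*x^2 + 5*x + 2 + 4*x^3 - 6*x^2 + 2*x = -15*b^3 + b^2*(17*x + 17) + b*(24*x^2 - 72*x + 39) + 4*x^3 - 12*x^2 - 9*x + 7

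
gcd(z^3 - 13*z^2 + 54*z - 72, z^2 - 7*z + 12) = z^2 - 7*z + 12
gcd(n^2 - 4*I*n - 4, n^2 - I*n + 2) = n - 2*I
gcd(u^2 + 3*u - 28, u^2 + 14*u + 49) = u + 7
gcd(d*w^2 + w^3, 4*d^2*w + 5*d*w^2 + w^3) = d*w + w^2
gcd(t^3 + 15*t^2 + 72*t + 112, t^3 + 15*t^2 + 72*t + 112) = t^3 + 15*t^2 + 72*t + 112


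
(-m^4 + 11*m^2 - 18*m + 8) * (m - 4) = -m^5 + 4*m^4 + 11*m^3 - 62*m^2 + 80*m - 32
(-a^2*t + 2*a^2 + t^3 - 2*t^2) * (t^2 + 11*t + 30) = -a^2*t^3 - 9*a^2*t^2 - 8*a^2*t + 60*a^2 + t^5 + 9*t^4 + 8*t^3 - 60*t^2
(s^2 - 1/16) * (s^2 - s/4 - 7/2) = s^4 - s^3/4 - 57*s^2/16 + s/64 + 7/32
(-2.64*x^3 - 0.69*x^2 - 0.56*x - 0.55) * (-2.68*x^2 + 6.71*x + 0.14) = 7.0752*x^5 - 15.8652*x^4 - 3.4987*x^3 - 2.3802*x^2 - 3.7689*x - 0.077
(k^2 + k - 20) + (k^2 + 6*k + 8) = 2*k^2 + 7*k - 12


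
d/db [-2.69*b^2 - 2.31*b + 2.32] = -5.38*b - 2.31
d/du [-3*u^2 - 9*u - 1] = -6*u - 9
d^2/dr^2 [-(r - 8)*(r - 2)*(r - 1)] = 22 - 6*r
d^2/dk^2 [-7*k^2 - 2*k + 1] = -14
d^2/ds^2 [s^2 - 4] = 2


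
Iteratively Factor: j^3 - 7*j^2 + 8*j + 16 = (j + 1)*(j^2 - 8*j + 16) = (j - 4)*(j + 1)*(j - 4)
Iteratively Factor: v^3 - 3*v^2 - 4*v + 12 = (v - 2)*(v^2 - v - 6) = (v - 2)*(v + 2)*(v - 3)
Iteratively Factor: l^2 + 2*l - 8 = (l + 4)*(l - 2)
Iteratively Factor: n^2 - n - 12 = (n + 3)*(n - 4)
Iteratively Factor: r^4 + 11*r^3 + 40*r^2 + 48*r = (r + 3)*(r^3 + 8*r^2 + 16*r) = r*(r + 3)*(r^2 + 8*r + 16) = r*(r + 3)*(r + 4)*(r + 4)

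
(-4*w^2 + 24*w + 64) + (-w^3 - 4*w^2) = -w^3 - 8*w^2 + 24*w + 64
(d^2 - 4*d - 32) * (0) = 0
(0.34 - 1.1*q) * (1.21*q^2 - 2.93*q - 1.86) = -1.331*q^3 + 3.6344*q^2 + 1.0498*q - 0.6324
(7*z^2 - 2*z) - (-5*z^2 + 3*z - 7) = 12*z^2 - 5*z + 7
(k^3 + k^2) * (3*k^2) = 3*k^5 + 3*k^4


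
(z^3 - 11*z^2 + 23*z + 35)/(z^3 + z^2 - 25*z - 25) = (z - 7)/(z + 5)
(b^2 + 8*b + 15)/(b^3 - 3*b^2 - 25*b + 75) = (b + 3)/(b^2 - 8*b + 15)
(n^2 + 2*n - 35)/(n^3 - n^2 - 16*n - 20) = (n + 7)/(n^2 + 4*n + 4)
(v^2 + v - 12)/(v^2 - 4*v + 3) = (v + 4)/(v - 1)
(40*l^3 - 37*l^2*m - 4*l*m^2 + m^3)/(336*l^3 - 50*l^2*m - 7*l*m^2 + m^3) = (5*l^2 - 4*l*m - m^2)/(42*l^2 - l*m - m^2)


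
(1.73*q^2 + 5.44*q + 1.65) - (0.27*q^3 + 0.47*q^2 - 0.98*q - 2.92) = -0.27*q^3 + 1.26*q^2 + 6.42*q + 4.57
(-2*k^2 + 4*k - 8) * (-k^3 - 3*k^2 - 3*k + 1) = 2*k^5 + 2*k^4 + 2*k^3 + 10*k^2 + 28*k - 8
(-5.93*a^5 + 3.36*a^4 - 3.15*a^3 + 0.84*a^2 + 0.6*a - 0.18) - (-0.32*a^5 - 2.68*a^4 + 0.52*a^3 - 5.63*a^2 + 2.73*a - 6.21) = -5.61*a^5 + 6.04*a^4 - 3.67*a^3 + 6.47*a^2 - 2.13*a + 6.03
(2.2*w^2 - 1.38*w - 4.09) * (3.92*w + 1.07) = 8.624*w^3 - 3.0556*w^2 - 17.5094*w - 4.3763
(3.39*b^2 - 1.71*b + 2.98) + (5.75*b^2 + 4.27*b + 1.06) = 9.14*b^2 + 2.56*b + 4.04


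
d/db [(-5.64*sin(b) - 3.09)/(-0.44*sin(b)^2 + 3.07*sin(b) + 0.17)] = (-2.4816*sin(b)^2 - 2.7192*sin(b) + 8.5275)*cos(b)/(0.1936*sin(b)^4 - 2.7016*sin(b)^3 + 9.2753*sin(b)^2 + 1.0438*sin(b) + 0.0289)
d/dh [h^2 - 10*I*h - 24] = 2*h - 10*I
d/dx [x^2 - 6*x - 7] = 2*x - 6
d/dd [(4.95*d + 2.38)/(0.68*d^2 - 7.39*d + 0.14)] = (-3.366*d^2 - 3.2368*d + 18.2812)/(0.4624*d^4 - 10.0504*d^3 + 54.8025*d^2 - 2.0692*d + 0.0196)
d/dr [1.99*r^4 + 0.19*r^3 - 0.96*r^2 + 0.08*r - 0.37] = 7.96*r^3 + 0.57*r^2 - 1.92*r + 0.08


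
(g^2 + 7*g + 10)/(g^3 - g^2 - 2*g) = (g^2 + 7*g + 10)/(g*(g^2 - g - 2))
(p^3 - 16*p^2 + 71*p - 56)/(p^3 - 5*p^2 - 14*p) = (p^2 - 9*p + 8)/(p*(p + 2))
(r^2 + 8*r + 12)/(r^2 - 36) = (r + 2)/(r - 6)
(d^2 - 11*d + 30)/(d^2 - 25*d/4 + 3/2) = 4*(d - 5)/(4*d - 1)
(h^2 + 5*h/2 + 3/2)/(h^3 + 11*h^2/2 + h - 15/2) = (h + 1)/(h^2 + 4*h - 5)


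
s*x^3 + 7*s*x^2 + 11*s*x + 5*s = (x + 1)*(x + 5)*(s*x + s)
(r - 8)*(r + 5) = r^2 - 3*r - 40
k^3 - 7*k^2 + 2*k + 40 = (k - 5)*(k - 4)*(k + 2)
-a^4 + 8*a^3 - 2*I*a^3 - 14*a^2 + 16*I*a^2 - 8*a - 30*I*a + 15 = (a - 5)*(a - 3)*(-I*a + 1)^2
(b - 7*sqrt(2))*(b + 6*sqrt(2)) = b^2 - sqrt(2)*b - 84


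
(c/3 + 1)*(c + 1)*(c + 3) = c^3/3 + 7*c^2/3 + 5*c + 3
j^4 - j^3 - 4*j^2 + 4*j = j*(j - 2)*(j - 1)*(j + 2)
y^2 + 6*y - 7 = (y - 1)*(y + 7)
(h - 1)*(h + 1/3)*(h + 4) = h^3 + 10*h^2/3 - 3*h - 4/3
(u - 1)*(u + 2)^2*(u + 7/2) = u^4 + 13*u^3/2 + 21*u^2/2 - 4*u - 14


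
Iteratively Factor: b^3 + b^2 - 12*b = (b - 3)*(b^2 + 4*b) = (b - 3)*(b + 4)*(b)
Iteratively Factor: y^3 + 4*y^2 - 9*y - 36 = (y + 3)*(y^2 + y - 12) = (y - 3)*(y + 3)*(y + 4)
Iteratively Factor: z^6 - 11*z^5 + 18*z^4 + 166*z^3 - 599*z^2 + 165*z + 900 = (z - 3)*(z^5 - 8*z^4 - 6*z^3 + 148*z^2 - 155*z - 300) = (z - 3)*(z + 1)*(z^4 - 9*z^3 + 3*z^2 + 145*z - 300) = (z - 5)*(z - 3)*(z + 1)*(z^3 - 4*z^2 - 17*z + 60) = (z - 5)*(z - 3)^2*(z + 1)*(z^2 - z - 20) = (z - 5)*(z - 3)^2*(z + 1)*(z + 4)*(z - 5)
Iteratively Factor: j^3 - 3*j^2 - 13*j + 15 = (j - 1)*(j^2 - 2*j - 15) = (j - 5)*(j - 1)*(j + 3)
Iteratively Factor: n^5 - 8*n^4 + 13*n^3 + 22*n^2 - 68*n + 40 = (n - 1)*(n^4 - 7*n^3 + 6*n^2 + 28*n - 40) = (n - 2)*(n - 1)*(n^3 - 5*n^2 - 4*n + 20) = (n - 2)*(n - 1)*(n + 2)*(n^2 - 7*n + 10) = (n - 5)*(n - 2)*(n - 1)*(n + 2)*(n - 2)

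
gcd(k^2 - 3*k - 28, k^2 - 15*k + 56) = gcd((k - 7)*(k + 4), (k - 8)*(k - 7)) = k - 7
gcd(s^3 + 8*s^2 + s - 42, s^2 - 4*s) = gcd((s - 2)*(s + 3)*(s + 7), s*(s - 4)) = 1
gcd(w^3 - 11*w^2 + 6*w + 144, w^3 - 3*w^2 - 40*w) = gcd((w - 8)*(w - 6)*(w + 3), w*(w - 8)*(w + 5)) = w - 8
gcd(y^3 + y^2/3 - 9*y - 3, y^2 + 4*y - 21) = y - 3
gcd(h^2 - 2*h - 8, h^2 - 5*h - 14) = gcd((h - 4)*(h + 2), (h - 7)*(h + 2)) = h + 2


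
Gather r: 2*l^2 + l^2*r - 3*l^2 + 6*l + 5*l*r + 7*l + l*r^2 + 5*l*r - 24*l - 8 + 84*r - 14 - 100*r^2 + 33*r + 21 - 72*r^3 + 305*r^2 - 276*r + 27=-l^2 - 11*l - 72*r^3 + r^2*(l + 205) + r*(l^2 + 10*l - 159) + 26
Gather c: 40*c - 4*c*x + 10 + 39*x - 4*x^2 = c*(40 - 4*x) - 4*x^2 + 39*x + 10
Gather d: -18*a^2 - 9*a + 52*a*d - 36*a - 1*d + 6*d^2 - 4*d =-18*a^2 - 45*a + 6*d^2 + d*(52*a - 5)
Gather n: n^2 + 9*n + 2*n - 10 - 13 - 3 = n^2 + 11*n - 26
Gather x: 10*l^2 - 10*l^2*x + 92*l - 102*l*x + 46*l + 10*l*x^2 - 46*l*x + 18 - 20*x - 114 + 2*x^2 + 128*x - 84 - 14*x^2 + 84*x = 10*l^2 + 138*l + x^2*(10*l - 12) + x*(-10*l^2 - 148*l + 192) - 180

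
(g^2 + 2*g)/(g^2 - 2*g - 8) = g/(g - 4)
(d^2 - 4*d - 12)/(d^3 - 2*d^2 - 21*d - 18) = (d + 2)/(d^2 + 4*d + 3)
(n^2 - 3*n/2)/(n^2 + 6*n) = (n - 3/2)/(n + 6)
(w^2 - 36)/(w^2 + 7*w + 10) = (w^2 - 36)/(w^2 + 7*w + 10)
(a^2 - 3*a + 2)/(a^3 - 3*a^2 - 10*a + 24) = (a - 1)/(a^2 - a - 12)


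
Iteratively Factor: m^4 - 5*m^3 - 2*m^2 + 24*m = (m + 2)*(m^3 - 7*m^2 + 12*m) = (m - 3)*(m + 2)*(m^2 - 4*m) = m*(m - 3)*(m + 2)*(m - 4)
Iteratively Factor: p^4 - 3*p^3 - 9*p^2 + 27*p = (p)*(p^3 - 3*p^2 - 9*p + 27) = p*(p - 3)*(p^2 - 9) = p*(p - 3)*(p + 3)*(p - 3)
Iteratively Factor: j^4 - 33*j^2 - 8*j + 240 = (j - 5)*(j^3 + 5*j^2 - 8*j - 48) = (j - 5)*(j - 3)*(j^2 + 8*j + 16) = (j - 5)*(j - 3)*(j + 4)*(j + 4)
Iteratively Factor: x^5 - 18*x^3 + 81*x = (x)*(x^4 - 18*x^2 + 81) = x*(x - 3)*(x^3 + 3*x^2 - 9*x - 27) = x*(x - 3)*(x + 3)*(x^2 - 9) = x*(x - 3)^2*(x + 3)*(x + 3)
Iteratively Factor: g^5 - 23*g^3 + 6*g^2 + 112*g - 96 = (g + 4)*(g^4 - 4*g^3 - 7*g^2 + 34*g - 24) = (g + 3)*(g + 4)*(g^3 - 7*g^2 + 14*g - 8) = (g - 4)*(g + 3)*(g + 4)*(g^2 - 3*g + 2) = (g - 4)*(g - 2)*(g + 3)*(g + 4)*(g - 1)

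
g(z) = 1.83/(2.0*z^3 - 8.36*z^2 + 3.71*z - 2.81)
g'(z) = 1.83*(-6.0*z^2 + 16.72*z - 3.71)/(2.0*z^3 - 8.36*z^2 + 3.71*z - 2.81)^2 = (-10.98*z^2 + 30.5976*z - 6.7893)/(2.0*z^3 - 8.36*z^2 + 3.71*z - 2.81)^2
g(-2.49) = -0.02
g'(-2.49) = -0.02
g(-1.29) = -0.07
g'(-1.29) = -0.10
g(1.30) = -0.24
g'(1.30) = 0.24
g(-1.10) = -0.09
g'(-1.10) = -0.14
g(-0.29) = -0.39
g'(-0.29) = -0.77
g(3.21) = -0.17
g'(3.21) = -0.18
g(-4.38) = -0.01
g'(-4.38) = -0.00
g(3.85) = 1.08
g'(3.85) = -18.10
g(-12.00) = -0.00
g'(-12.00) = -0.00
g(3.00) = -0.14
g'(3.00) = -0.08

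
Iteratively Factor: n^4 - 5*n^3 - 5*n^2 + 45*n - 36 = (n + 3)*(n^3 - 8*n^2 + 19*n - 12) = (n - 4)*(n + 3)*(n^2 - 4*n + 3) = (n - 4)*(n - 3)*(n + 3)*(n - 1)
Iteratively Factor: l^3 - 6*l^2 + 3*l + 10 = (l - 2)*(l^2 - 4*l - 5) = (l - 2)*(l + 1)*(l - 5)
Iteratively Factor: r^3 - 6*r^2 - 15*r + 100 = (r - 5)*(r^2 - r - 20) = (r - 5)*(r + 4)*(r - 5)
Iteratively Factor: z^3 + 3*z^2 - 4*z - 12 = (z + 2)*(z^2 + z - 6) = (z - 2)*(z + 2)*(z + 3)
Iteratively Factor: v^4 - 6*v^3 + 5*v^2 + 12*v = (v + 1)*(v^3 - 7*v^2 + 12*v) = (v - 4)*(v + 1)*(v^2 - 3*v) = v*(v - 4)*(v + 1)*(v - 3)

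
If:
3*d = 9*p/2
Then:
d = 3*p/2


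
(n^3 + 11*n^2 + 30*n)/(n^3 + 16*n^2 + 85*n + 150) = n/(n + 5)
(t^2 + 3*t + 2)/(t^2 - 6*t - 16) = (t + 1)/(t - 8)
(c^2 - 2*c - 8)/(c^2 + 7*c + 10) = (c - 4)/(c + 5)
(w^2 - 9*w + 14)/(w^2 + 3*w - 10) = (w - 7)/(w + 5)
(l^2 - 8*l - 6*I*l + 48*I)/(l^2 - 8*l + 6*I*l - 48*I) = (l - 6*I)/(l + 6*I)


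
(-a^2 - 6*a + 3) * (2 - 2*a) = 2*a^3 + 10*a^2 - 18*a + 6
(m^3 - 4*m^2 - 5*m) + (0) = m^3 - 4*m^2 - 5*m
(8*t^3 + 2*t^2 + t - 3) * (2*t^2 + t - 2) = 16*t^5 + 12*t^4 - 12*t^3 - 9*t^2 - 5*t + 6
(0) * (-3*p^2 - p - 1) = 0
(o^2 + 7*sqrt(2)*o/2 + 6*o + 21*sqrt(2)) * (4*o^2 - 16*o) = 4*o^4 + 8*o^3 + 14*sqrt(2)*o^3 - 96*o^2 + 28*sqrt(2)*o^2 - 336*sqrt(2)*o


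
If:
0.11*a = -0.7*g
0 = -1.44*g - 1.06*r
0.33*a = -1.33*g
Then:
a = 0.00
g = 0.00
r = 0.00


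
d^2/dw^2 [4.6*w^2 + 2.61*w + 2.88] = 9.20000000000000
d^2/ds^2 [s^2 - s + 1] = 2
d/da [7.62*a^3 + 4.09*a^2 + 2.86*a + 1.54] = 22.86*a^2 + 8.18*a + 2.86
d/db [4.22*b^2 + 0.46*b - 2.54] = 8.44*b + 0.46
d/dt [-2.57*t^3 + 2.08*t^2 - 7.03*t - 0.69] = -7.71*t^2 + 4.16*t - 7.03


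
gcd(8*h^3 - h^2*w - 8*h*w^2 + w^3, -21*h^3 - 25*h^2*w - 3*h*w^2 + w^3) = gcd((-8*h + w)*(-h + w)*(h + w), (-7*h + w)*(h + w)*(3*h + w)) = h + w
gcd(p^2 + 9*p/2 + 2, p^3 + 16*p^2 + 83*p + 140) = p + 4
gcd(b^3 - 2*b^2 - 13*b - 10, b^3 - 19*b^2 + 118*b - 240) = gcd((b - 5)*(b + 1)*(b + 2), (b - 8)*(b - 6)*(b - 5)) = b - 5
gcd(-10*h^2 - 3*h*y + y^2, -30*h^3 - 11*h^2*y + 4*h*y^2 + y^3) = 2*h + y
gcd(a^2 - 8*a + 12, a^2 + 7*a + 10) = 1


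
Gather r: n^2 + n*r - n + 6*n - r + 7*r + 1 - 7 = n^2 + 5*n + r*(n + 6) - 6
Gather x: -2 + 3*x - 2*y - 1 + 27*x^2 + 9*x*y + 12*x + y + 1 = 27*x^2 + x*(9*y + 15) - y - 2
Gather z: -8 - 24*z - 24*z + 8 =-48*z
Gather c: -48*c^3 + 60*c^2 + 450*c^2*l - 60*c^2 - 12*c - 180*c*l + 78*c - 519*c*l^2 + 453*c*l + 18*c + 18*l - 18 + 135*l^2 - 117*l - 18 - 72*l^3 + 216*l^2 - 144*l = -48*c^3 + 450*c^2*l + c*(-519*l^2 + 273*l + 84) - 72*l^3 + 351*l^2 - 243*l - 36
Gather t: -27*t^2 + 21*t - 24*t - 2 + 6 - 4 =-27*t^2 - 3*t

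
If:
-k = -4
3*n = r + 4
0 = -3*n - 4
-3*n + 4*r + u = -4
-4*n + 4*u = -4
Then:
No Solution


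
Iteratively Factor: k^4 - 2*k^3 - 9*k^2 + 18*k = (k + 3)*(k^3 - 5*k^2 + 6*k) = (k - 2)*(k + 3)*(k^2 - 3*k) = (k - 3)*(k - 2)*(k + 3)*(k)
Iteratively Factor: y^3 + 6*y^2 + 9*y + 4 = (y + 1)*(y^2 + 5*y + 4) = (y + 1)^2*(y + 4)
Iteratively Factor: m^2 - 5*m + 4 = (m - 1)*(m - 4)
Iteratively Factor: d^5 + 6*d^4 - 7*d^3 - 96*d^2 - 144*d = (d + 4)*(d^4 + 2*d^3 - 15*d^2 - 36*d) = (d - 4)*(d + 4)*(d^3 + 6*d^2 + 9*d) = (d - 4)*(d + 3)*(d + 4)*(d^2 + 3*d) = d*(d - 4)*(d + 3)*(d + 4)*(d + 3)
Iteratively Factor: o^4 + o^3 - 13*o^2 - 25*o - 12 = (o + 1)*(o^3 - 13*o - 12) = (o + 1)^2*(o^2 - o - 12) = (o + 1)^2*(o + 3)*(o - 4)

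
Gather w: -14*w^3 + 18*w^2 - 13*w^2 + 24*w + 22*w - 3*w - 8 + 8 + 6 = -14*w^3 + 5*w^2 + 43*w + 6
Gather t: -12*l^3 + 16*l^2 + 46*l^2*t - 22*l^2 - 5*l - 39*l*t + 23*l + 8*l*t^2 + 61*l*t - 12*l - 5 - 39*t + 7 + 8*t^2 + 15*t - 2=-12*l^3 - 6*l^2 + 6*l + t^2*(8*l + 8) + t*(46*l^2 + 22*l - 24)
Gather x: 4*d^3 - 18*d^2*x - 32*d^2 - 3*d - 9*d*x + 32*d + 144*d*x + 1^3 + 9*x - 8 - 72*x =4*d^3 - 32*d^2 + 29*d + x*(-18*d^2 + 135*d - 63) - 7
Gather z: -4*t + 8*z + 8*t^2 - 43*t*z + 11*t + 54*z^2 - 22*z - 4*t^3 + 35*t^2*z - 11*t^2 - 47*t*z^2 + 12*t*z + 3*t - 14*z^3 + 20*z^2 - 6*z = -4*t^3 - 3*t^2 + 10*t - 14*z^3 + z^2*(74 - 47*t) + z*(35*t^2 - 31*t - 20)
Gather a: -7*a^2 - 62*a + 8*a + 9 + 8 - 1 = -7*a^2 - 54*a + 16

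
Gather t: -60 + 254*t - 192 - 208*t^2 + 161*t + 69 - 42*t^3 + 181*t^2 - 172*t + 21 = -42*t^3 - 27*t^2 + 243*t - 162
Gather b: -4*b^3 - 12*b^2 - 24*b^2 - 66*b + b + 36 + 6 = -4*b^3 - 36*b^2 - 65*b + 42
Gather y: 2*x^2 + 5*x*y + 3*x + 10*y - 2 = 2*x^2 + 3*x + y*(5*x + 10) - 2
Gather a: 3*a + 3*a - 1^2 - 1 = 6*a - 2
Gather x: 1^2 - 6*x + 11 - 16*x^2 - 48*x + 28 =-16*x^2 - 54*x + 40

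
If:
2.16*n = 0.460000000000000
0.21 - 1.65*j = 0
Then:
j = 0.13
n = 0.21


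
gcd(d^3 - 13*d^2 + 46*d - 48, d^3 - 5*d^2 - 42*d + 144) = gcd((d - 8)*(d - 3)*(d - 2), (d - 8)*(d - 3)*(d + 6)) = d^2 - 11*d + 24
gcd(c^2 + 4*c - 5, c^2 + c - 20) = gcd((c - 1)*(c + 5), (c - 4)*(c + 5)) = c + 5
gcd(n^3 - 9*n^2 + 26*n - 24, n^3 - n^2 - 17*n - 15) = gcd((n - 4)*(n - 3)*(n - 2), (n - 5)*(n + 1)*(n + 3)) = 1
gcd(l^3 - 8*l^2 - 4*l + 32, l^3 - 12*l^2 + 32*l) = l - 8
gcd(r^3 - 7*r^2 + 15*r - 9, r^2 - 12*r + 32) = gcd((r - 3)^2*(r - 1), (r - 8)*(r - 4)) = 1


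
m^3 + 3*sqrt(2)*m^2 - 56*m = m*(m - 4*sqrt(2))*(m + 7*sqrt(2))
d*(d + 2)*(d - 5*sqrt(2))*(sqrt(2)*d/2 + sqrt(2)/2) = sqrt(2)*d^4/2 - 5*d^3 + 3*sqrt(2)*d^3/2 - 15*d^2 + sqrt(2)*d^2 - 10*d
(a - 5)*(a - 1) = a^2 - 6*a + 5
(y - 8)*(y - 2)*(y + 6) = y^3 - 4*y^2 - 44*y + 96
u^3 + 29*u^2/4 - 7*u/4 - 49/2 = (u - 7/4)*(u + 2)*(u + 7)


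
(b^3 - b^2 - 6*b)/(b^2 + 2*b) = b - 3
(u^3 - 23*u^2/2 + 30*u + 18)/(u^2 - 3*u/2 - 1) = (u^2 - 12*u + 36)/(u - 2)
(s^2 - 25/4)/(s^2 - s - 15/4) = (2*s + 5)/(2*s + 3)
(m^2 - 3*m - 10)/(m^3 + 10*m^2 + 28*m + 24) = (m - 5)/(m^2 + 8*m + 12)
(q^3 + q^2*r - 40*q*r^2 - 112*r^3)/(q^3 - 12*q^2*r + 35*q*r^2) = (q^2 + 8*q*r + 16*r^2)/(q*(q - 5*r))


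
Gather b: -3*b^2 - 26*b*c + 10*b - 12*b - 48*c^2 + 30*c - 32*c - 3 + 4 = -3*b^2 + b*(-26*c - 2) - 48*c^2 - 2*c + 1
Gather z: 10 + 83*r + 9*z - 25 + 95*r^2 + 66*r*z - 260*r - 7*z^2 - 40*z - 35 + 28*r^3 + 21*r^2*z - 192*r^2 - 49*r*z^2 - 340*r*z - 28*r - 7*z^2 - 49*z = 28*r^3 - 97*r^2 - 205*r + z^2*(-49*r - 14) + z*(21*r^2 - 274*r - 80) - 50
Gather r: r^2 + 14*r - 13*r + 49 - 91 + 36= r^2 + r - 6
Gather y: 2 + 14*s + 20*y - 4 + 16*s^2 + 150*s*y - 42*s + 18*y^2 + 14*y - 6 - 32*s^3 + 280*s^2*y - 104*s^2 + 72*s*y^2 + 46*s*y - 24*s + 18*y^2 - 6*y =-32*s^3 - 88*s^2 - 52*s + y^2*(72*s + 36) + y*(280*s^2 + 196*s + 28) - 8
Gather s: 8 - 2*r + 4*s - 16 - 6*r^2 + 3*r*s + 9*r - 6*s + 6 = -6*r^2 + 7*r + s*(3*r - 2) - 2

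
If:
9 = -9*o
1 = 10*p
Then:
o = -1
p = 1/10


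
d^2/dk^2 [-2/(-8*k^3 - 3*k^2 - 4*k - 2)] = 4*(-3*(8*k + 1)*(8*k^3 + 3*k^2 + 4*k + 2) + 4*(12*k^2 + 3*k + 2)^2)/(8*k^3 + 3*k^2 + 4*k + 2)^3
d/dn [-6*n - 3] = -6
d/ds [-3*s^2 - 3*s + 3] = -6*s - 3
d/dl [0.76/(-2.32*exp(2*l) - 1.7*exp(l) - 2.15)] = (3.5264*exp(l) + 1.292)*exp(l)/(2.32*exp(2*l) + 1.7*exp(l) + 2.15)^2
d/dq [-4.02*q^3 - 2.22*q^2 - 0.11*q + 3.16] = -12.06*q^2 - 4.44*q - 0.11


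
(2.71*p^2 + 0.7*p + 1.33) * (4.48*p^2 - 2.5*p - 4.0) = 12.1408*p^4 - 3.639*p^3 - 6.6316*p^2 - 6.125*p - 5.32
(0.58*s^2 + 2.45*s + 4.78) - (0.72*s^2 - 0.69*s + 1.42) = -0.14*s^2 + 3.14*s + 3.36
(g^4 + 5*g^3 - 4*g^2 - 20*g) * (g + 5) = g^5 + 10*g^4 + 21*g^3 - 40*g^2 - 100*g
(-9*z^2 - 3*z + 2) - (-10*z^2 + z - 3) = z^2 - 4*z + 5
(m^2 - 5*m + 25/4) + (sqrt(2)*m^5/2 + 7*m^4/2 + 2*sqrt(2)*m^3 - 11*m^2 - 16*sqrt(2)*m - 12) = sqrt(2)*m^5/2 + 7*m^4/2 + 2*sqrt(2)*m^3 - 10*m^2 - 16*sqrt(2)*m - 5*m - 23/4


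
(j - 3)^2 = j^2 - 6*j + 9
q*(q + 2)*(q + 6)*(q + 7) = q^4 + 15*q^3 + 68*q^2 + 84*q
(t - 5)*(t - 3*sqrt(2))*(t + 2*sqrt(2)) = t^3 - 5*t^2 - sqrt(2)*t^2 - 12*t + 5*sqrt(2)*t + 60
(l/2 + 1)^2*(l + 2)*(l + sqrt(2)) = l^4/4 + sqrt(2)*l^3/4 + 3*l^3/2 + 3*sqrt(2)*l^2/2 + 3*l^2 + 2*l + 3*sqrt(2)*l + 2*sqrt(2)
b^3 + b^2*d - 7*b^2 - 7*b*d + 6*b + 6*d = (b - 6)*(b - 1)*(b + d)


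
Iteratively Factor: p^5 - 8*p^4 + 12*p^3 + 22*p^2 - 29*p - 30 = (p - 2)*(p^4 - 6*p^3 + 22*p + 15) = (p - 2)*(p + 1)*(p^3 - 7*p^2 + 7*p + 15) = (p - 2)*(p + 1)^2*(p^2 - 8*p + 15) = (p - 3)*(p - 2)*(p + 1)^2*(p - 5)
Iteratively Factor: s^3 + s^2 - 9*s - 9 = (s + 1)*(s^2 - 9) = (s - 3)*(s + 1)*(s + 3)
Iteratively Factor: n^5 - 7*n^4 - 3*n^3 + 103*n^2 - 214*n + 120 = (n - 3)*(n^4 - 4*n^3 - 15*n^2 + 58*n - 40) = (n - 3)*(n - 2)*(n^3 - 2*n^2 - 19*n + 20) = (n - 3)*(n - 2)*(n - 1)*(n^2 - n - 20) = (n - 5)*(n - 3)*(n - 2)*(n - 1)*(n + 4)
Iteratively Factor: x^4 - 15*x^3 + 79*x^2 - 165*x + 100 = (x - 5)*(x^3 - 10*x^2 + 29*x - 20) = (x - 5)^2*(x^2 - 5*x + 4) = (x - 5)^2*(x - 1)*(x - 4)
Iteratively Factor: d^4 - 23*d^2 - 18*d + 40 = (d + 2)*(d^3 - 2*d^2 - 19*d + 20) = (d + 2)*(d + 4)*(d^2 - 6*d + 5) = (d - 5)*(d + 2)*(d + 4)*(d - 1)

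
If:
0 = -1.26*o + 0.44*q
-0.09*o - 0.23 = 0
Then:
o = -2.56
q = -7.32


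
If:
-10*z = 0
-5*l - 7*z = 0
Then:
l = 0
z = 0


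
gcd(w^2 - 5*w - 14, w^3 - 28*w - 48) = w + 2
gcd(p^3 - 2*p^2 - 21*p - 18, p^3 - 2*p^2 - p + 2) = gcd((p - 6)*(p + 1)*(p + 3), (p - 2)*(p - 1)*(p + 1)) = p + 1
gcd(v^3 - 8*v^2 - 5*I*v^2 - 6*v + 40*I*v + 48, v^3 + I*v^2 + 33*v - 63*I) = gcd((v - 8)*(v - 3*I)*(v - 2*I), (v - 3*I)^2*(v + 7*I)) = v - 3*I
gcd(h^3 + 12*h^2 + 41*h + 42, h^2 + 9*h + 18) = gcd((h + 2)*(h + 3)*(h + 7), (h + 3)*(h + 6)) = h + 3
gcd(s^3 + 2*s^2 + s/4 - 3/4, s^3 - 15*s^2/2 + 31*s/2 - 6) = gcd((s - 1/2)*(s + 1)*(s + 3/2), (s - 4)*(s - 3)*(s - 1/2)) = s - 1/2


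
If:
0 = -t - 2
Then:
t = -2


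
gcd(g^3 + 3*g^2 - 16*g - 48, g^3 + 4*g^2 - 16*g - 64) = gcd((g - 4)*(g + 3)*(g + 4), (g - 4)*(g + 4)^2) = g^2 - 16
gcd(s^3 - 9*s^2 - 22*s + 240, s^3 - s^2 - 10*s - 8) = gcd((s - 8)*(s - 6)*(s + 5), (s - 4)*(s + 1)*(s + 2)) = 1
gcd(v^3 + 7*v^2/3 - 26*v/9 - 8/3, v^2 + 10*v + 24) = 1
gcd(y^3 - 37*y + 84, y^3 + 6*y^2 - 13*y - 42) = y^2 + 4*y - 21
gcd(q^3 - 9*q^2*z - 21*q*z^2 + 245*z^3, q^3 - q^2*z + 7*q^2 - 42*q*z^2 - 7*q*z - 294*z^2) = -q + 7*z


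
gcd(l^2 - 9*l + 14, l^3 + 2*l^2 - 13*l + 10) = l - 2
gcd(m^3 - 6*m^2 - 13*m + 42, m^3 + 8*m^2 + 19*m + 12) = m + 3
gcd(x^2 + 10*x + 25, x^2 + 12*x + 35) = x + 5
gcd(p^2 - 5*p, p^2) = p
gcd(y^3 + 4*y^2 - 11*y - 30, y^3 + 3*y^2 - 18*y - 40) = y^2 + 7*y + 10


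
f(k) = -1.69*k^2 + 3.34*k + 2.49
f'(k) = 3.34 - 3.38*k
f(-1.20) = -3.95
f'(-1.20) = 7.40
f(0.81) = 4.09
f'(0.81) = 0.60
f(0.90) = 4.13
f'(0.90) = 0.30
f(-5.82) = -74.19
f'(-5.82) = 23.01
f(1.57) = 3.57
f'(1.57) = -1.97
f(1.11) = 4.12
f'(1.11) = -0.41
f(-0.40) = 0.88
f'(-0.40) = 4.69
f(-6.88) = -100.48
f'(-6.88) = 26.59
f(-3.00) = -22.74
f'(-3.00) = 13.48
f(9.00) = -104.34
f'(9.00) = -27.08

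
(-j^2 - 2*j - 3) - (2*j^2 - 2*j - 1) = -3*j^2 - 2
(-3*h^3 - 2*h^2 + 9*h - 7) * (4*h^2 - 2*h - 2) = -12*h^5 - 2*h^4 + 46*h^3 - 42*h^2 - 4*h + 14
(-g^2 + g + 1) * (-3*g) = 3*g^3 - 3*g^2 - 3*g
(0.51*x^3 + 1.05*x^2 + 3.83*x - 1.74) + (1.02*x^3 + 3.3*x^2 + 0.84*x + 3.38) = 1.53*x^3 + 4.35*x^2 + 4.67*x + 1.64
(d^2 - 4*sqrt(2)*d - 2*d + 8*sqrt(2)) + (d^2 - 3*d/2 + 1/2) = 2*d^2 - 4*sqrt(2)*d - 7*d/2 + 1/2 + 8*sqrt(2)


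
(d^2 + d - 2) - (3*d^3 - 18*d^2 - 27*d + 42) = -3*d^3 + 19*d^2 + 28*d - 44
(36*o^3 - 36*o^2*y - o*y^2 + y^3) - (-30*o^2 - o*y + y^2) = 36*o^3 - 36*o^2*y + 30*o^2 - o*y^2 + o*y + y^3 - y^2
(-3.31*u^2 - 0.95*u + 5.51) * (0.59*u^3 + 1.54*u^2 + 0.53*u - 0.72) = -1.9529*u^5 - 5.6579*u^4 + 0.0335999999999996*u^3 + 10.3651*u^2 + 3.6043*u - 3.9672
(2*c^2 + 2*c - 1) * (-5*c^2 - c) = -10*c^4 - 12*c^3 + 3*c^2 + c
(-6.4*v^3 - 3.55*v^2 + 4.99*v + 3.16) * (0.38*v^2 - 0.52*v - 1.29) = -2.432*v^5 + 1.979*v^4 + 11.9982*v^3 + 3.1855*v^2 - 8.0803*v - 4.0764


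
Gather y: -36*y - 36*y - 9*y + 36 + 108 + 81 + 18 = 243 - 81*y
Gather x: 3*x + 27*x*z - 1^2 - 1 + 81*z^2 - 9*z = x*(27*z + 3) + 81*z^2 - 9*z - 2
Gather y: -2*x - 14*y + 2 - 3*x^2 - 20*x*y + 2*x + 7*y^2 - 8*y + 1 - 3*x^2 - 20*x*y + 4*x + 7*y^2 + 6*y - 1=-6*x^2 + 4*x + 14*y^2 + y*(-40*x - 16) + 2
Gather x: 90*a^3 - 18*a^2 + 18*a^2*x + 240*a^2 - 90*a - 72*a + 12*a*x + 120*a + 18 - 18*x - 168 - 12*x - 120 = 90*a^3 + 222*a^2 - 42*a + x*(18*a^2 + 12*a - 30) - 270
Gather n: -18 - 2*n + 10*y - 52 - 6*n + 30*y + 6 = -8*n + 40*y - 64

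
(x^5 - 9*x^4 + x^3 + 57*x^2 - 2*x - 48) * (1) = x^5 - 9*x^4 + x^3 + 57*x^2 - 2*x - 48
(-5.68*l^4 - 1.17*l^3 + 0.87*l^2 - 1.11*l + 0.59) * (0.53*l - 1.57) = -3.0104*l^5 + 8.2975*l^4 + 2.298*l^3 - 1.9542*l^2 + 2.0554*l - 0.9263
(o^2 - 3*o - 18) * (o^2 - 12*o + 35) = o^4 - 15*o^3 + 53*o^2 + 111*o - 630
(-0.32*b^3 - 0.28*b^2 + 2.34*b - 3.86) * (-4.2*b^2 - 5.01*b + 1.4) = 1.344*b^5 + 2.7792*b^4 - 8.8732*b^3 + 4.0966*b^2 + 22.6146*b - 5.404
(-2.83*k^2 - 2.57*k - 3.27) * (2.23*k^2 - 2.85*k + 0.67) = -6.3109*k^4 + 2.3344*k^3 - 1.8637*k^2 + 7.5976*k - 2.1909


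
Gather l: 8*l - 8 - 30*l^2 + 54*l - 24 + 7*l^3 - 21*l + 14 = 7*l^3 - 30*l^2 + 41*l - 18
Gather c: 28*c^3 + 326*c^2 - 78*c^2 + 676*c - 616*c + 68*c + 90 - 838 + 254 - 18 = 28*c^3 + 248*c^2 + 128*c - 512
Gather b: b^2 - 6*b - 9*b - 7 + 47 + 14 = b^2 - 15*b + 54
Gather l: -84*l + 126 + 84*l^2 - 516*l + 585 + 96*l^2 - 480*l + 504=180*l^2 - 1080*l + 1215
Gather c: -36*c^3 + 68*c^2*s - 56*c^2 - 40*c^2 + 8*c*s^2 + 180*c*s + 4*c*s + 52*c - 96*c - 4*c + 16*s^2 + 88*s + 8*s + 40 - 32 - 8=-36*c^3 + c^2*(68*s - 96) + c*(8*s^2 + 184*s - 48) + 16*s^2 + 96*s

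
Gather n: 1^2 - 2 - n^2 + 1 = -n^2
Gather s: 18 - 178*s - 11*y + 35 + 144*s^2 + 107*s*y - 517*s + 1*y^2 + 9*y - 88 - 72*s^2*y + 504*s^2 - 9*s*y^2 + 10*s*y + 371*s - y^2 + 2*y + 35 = s^2*(648 - 72*y) + s*(-9*y^2 + 117*y - 324)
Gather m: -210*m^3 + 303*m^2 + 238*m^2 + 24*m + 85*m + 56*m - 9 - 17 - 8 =-210*m^3 + 541*m^2 + 165*m - 34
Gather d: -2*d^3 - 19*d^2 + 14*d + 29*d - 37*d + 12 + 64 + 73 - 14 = -2*d^3 - 19*d^2 + 6*d + 135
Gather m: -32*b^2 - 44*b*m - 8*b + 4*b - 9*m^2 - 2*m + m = -32*b^2 - 4*b - 9*m^2 + m*(-44*b - 1)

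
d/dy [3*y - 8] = 3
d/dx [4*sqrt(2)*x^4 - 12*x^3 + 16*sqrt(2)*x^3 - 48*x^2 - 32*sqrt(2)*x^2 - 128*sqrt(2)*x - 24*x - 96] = 16*sqrt(2)*x^3 - 36*x^2 + 48*sqrt(2)*x^2 - 96*x - 64*sqrt(2)*x - 128*sqrt(2) - 24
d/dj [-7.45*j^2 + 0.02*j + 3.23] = 0.02 - 14.9*j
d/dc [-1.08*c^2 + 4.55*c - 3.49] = 4.55 - 2.16*c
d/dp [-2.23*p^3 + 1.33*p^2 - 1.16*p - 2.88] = -6.69*p^2 + 2.66*p - 1.16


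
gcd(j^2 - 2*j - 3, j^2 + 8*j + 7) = j + 1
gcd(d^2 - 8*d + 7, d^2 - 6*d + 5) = d - 1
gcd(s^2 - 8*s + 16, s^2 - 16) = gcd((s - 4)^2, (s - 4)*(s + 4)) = s - 4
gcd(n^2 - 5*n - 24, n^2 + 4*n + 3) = n + 3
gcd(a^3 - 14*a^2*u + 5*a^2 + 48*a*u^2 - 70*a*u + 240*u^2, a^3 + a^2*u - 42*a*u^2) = -a + 6*u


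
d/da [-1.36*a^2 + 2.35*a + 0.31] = 2.35 - 2.72*a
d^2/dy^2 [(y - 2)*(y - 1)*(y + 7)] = 6*y + 8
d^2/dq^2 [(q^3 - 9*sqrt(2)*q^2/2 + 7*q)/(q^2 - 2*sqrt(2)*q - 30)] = 6*(9*q^3 - 75*sqrt(2)*q^2 + 1110*q - 1490*sqrt(2))/(q^6 - 6*sqrt(2)*q^5 - 66*q^4 + 344*sqrt(2)*q^3 + 1980*q^2 - 5400*sqrt(2)*q - 27000)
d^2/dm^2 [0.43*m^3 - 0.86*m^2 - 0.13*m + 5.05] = 2.58*m - 1.72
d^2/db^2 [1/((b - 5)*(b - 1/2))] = 4*(4*(b - 5)^2 + 2*(b - 5)*(2*b - 1) + (2*b - 1)^2)/((b - 5)^3*(2*b - 1)^3)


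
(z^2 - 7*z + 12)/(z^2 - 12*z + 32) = (z - 3)/(z - 8)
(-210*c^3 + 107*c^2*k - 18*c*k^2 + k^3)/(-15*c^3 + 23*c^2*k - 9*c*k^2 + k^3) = (42*c^2 - 13*c*k + k^2)/(3*c^2 - 4*c*k + k^2)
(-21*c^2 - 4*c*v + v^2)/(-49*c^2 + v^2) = (3*c + v)/(7*c + v)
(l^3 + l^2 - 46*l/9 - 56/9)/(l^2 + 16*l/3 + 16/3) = (3*l^2 - l - 14)/(3*(l + 4))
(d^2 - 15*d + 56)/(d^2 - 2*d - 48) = (d - 7)/(d + 6)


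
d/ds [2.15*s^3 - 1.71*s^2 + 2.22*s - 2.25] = 6.45*s^2 - 3.42*s + 2.22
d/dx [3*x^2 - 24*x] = 6*x - 24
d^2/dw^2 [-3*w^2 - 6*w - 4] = -6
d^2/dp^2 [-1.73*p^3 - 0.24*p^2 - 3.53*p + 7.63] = -10.38*p - 0.48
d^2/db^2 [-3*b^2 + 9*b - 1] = -6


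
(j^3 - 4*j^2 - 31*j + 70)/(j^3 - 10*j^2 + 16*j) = (j^2 - 2*j - 35)/(j*(j - 8))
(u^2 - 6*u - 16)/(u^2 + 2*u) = (u - 8)/u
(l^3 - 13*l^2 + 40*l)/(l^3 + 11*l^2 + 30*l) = (l^2 - 13*l + 40)/(l^2 + 11*l + 30)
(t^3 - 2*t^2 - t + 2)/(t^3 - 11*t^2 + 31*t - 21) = (t^2 - t - 2)/(t^2 - 10*t + 21)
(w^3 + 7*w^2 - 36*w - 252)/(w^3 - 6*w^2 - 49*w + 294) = (w + 6)/(w - 7)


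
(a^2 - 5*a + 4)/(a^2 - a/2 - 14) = 2*(a - 1)/(2*a + 7)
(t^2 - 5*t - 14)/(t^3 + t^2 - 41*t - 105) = (t + 2)/(t^2 + 8*t + 15)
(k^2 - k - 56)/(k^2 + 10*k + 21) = (k - 8)/(k + 3)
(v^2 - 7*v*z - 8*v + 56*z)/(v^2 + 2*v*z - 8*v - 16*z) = (v - 7*z)/(v + 2*z)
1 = 1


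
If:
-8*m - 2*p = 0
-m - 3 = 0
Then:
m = -3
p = 12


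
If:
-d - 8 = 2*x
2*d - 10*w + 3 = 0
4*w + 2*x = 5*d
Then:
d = -17/13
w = 1/26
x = -87/26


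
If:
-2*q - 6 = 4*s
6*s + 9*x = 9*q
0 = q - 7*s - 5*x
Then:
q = 33/13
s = -36/13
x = 57/13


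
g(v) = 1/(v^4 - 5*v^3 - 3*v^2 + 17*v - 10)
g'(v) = (-4*v^3 + 15*v^2 + 6*v - 17)/(v^4 - 5*v^3 - 3*v^2 + 17*v - 10)^2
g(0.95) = -33.48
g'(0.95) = -1336.11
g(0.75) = -1.37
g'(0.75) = -10.78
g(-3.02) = 0.01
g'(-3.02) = 0.01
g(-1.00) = -0.04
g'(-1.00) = -0.01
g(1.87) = -0.11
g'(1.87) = 0.24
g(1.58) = -0.24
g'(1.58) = 0.83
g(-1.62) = -0.06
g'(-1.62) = 0.10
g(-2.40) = 0.03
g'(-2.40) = 0.09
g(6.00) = 0.00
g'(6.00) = -0.00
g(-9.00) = 0.00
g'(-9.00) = 0.00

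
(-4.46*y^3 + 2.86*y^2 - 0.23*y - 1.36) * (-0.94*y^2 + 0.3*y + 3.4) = 4.1924*y^5 - 4.0264*y^4 - 14.0898*y^3 + 10.9334*y^2 - 1.19*y - 4.624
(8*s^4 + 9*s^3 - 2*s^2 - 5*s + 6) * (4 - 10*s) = -80*s^5 - 58*s^4 + 56*s^3 + 42*s^2 - 80*s + 24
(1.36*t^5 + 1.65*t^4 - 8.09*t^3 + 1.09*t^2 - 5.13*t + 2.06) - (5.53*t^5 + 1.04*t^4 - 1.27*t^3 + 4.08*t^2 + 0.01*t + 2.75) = -4.17*t^5 + 0.61*t^4 - 6.82*t^3 - 2.99*t^2 - 5.14*t - 0.69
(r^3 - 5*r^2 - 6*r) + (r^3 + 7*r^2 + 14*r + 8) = 2*r^3 + 2*r^2 + 8*r + 8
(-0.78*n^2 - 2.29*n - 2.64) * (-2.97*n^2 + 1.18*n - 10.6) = 2.3166*n^4 + 5.8809*n^3 + 13.4066*n^2 + 21.1588*n + 27.984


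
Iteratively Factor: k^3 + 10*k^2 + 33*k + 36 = (k + 4)*(k^2 + 6*k + 9) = (k + 3)*(k + 4)*(k + 3)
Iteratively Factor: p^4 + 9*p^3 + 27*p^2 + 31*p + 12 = (p + 3)*(p^3 + 6*p^2 + 9*p + 4) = (p + 1)*(p + 3)*(p^2 + 5*p + 4) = (p + 1)*(p + 3)*(p + 4)*(p + 1)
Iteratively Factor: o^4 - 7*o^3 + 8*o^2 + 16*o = (o + 1)*(o^3 - 8*o^2 + 16*o) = (o - 4)*(o + 1)*(o^2 - 4*o) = (o - 4)^2*(o + 1)*(o)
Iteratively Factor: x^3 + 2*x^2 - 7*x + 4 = (x - 1)*(x^2 + 3*x - 4) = (x - 1)*(x + 4)*(x - 1)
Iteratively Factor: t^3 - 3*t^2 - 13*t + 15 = (t + 3)*(t^2 - 6*t + 5) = (t - 5)*(t + 3)*(t - 1)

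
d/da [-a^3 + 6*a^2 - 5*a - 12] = -3*a^2 + 12*a - 5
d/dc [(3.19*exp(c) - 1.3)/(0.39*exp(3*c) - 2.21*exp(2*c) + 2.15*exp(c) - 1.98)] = (-2.4882*exp(3*c) + 8.5709*exp(2*c) - 5.746*exp(c) - 3.5212)*exp(c)/(0.1521*exp(6*c) - 1.7238*exp(5*c) + 6.5611*exp(4*c) - 11.0474*exp(3*c) + 13.3741*exp(2*c) - 8.514*exp(c) + 3.9204)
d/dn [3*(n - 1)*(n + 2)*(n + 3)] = 9*n^2 + 24*n + 3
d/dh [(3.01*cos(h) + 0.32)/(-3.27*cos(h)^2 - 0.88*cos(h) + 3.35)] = (9.8427*sin(h)^2 - 2.0928*cos(h) - 20.2078)*sin(h)/(3.27*cos(h)^2 + 0.88*cos(h) - 3.35)^2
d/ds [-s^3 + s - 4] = 1 - 3*s^2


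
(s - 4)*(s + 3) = s^2 - s - 12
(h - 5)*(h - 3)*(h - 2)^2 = h^4 - 12*h^3 + 51*h^2 - 92*h + 60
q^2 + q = q*(q + 1)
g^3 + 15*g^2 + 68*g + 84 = (g + 2)*(g + 6)*(g + 7)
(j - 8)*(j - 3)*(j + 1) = j^3 - 10*j^2 + 13*j + 24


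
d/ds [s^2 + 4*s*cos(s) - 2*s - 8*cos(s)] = -4*s*sin(s) + 2*s + 8*sin(s) + 4*cos(s) - 2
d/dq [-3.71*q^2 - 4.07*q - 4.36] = -7.42*q - 4.07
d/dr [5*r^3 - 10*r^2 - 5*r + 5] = 15*r^2 - 20*r - 5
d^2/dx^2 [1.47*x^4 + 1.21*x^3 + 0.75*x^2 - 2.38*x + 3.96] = 17.64*x^2 + 7.26*x + 1.5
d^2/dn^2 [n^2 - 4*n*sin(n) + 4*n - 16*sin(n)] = 4*n*sin(n) + 16*sin(n) - 8*cos(n) + 2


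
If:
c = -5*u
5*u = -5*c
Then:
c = 0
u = 0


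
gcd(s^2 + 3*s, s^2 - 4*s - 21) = s + 3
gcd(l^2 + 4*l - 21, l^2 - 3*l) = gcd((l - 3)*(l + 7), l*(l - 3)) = l - 3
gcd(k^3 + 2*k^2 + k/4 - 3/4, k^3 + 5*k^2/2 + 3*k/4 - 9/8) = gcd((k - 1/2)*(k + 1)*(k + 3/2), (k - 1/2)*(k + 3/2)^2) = k^2 + k - 3/4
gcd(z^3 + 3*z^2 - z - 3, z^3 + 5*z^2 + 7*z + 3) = z^2 + 4*z + 3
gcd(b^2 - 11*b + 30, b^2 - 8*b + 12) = b - 6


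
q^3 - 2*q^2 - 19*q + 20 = (q - 5)*(q - 1)*(q + 4)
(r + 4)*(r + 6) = r^2 + 10*r + 24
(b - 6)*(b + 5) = b^2 - b - 30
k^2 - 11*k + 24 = (k - 8)*(k - 3)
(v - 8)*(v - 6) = v^2 - 14*v + 48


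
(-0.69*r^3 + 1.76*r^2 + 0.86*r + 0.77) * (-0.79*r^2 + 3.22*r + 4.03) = 0.5451*r^5 - 3.6122*r^4 + 2.2071*r^3 + 9.2537*r^2 + 5.9452*r + 3.1031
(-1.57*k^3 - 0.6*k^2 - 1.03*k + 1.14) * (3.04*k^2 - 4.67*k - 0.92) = -4.7728*k^5 + 5.5079*k^4 + 1.1152*k^3 + 8.8277*k^2 - 4.3762*k - 1.0488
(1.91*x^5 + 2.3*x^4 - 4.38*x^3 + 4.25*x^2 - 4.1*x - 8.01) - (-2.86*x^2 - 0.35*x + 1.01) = 1.91*x^5 + 2.3*x^4 - 4.38*x^3 + 7.11*x^2 - 3.75*x - 9.02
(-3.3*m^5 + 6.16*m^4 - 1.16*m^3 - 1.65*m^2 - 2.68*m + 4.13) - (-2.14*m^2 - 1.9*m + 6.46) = -3.3*m^5 + 6.16*m^4 - 1.16*m^3 + 0.49*m^2 - 0.78*m - 2.33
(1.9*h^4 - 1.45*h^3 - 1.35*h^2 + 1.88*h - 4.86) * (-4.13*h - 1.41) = -7.847*h^5 + 3.3095*h^4 + 7.62*h^3 - 5.8609*h^2 + 17.421*h + 6.8526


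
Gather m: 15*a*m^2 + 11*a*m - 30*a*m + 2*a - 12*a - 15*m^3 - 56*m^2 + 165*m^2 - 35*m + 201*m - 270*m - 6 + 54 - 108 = -10*a - 15*m^3 + m^2*(15*a + 109) + m*(-19*a - 104) - 60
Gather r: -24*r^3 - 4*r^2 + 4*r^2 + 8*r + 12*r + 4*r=-24*r^3 + 24*r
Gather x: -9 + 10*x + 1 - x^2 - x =-x^2 + 9*x - 8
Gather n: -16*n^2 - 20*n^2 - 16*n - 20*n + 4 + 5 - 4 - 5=-36*n^2 - 36*n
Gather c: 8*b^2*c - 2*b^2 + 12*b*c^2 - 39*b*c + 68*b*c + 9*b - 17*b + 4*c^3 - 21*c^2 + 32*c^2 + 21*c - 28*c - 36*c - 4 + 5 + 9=-2*b^2 - 8*b + 4*c^3 + c^2*(12*b + 11) + c*(8*b^2 + 29*b - 43) + 10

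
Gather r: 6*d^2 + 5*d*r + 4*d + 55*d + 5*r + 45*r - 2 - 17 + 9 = 6*d^2 + 59*d + r*(5*d + 50) - 10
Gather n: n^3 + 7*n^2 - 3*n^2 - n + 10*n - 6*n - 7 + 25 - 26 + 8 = n^3 + 4*n^2 + 3*n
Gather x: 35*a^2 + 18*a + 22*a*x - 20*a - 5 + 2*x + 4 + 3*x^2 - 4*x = 35*a^2 - 2*a + 3*x^2 + x*(22*a - 2) - 1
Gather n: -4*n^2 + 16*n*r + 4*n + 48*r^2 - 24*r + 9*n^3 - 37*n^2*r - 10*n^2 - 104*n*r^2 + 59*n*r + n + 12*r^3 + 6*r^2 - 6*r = 9*n^3 + n^2*(-37*r - 14) + n*(-104*r^2 + 75*r + 5) + 12*r^3 + 54*r^2 - 30*r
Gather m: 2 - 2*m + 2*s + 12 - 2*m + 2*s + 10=-4*m + 4*s + 24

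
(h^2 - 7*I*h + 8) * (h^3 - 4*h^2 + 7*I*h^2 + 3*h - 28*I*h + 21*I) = h^5 - 4*h^4 + 60*h^3 - 228*h^2 + 56*I*h^2 + 171*h - 224*I*h + 168*I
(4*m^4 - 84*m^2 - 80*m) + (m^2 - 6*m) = 4*m^4 - 83*m^2 - 86*m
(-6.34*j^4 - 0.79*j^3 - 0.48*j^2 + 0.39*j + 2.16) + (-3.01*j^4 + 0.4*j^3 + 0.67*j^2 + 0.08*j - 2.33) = -9.35*j^4 - 0.39*j^3 + 0.19*j^2 + 0.47*j - 0.17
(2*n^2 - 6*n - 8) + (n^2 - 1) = 3*n^2 - 6*n - 9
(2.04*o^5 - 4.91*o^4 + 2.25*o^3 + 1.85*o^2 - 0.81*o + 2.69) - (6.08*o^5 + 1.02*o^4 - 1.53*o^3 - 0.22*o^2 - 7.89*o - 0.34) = -4.04*o^5 - 5.93*o^4 + 3.78*o^3 + 2.07*o^2 + 7.08*o + 3.03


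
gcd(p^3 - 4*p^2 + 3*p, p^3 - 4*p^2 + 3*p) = p^3 - 4*p^2 + 3*p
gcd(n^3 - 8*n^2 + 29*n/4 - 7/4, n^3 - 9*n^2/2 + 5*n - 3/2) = n - 1/2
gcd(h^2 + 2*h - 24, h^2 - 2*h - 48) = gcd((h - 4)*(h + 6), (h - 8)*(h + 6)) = h + 6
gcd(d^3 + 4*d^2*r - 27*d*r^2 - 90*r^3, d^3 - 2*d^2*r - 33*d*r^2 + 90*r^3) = -d^2 - d*r + 30*r^2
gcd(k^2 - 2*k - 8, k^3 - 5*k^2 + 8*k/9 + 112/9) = k - 4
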